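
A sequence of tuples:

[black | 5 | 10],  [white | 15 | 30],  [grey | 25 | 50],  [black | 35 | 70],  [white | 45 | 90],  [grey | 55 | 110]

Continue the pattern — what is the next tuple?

Shade — repeats black → white → grey: black, white, grey, black, white, grey → black.
Second coordinate: +10 each step, so 5, 15, 25, 35, 45, 55 → 65.
Third coordinate — always 2 × the second coordinate: 10, 30, 50, 70, 90, 110 → 130.
Putting it together: [black | 65 | 130].

[black | 65 | 130]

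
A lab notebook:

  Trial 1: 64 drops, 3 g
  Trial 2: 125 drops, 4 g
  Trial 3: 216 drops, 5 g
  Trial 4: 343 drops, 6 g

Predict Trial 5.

512 drops, 7 g

Drops: 64, 125, 216, 343 → 512 (perfect cubes: 4³, 5³, 6³, …).
G — +1 each step: 3, 4, 5, 6 → 7.
Combining the parts gives 512 drops, 7 g.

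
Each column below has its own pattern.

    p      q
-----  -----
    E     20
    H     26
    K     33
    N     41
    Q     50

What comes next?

Column p: letters move forward 3 places in the alphabet; E, H, K, N, Q → T.
Column q goes 20, 26, 33, 41, 50 → 60 (differences are 6, 7, 8, … (increasing by 1 each time)).
Putting it together: T  60.

T  60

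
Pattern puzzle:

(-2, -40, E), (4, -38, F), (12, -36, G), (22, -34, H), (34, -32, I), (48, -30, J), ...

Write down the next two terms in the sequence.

(64, -28, K), (82, -26, L)

First entry: -2, 4, 12, 22, 34, 48 → 64 → 82 (differences are 6, 8, 10, … (increasing by 2 each time)).
Second entry goes -40, -38, -36, -34, -32, -30 → -28 → -26 (+2 each step).
Letter: letters move forward 1 place in the alphabet; E, F, G, H, I, J → K → L.
Putting the parts together: (64, -28, K) and then (82, -26, L).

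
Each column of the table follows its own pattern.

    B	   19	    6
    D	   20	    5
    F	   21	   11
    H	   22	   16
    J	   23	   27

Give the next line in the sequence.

Letter: letters move forward 2 places in the alphabet; B, D, F, H, J → L.
Second component — +1 each step: 19, 20, 21, 22, 23 → 24.
Third component: each term is the sum of the two before it, so 6, 5, 11, 16, 27 → 43.
Combining the parts gives L  24  43.

L  24  43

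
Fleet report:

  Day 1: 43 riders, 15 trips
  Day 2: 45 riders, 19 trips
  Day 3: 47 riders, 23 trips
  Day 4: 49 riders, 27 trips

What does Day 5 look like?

Riders: +2 each step, so 43, 45, 47, 49 → 51.
Trips — +4 each step: 15, 19, 23, 27 → 31.
Putting it together: 51 riders, 31 trips.

51 riders, 31 trips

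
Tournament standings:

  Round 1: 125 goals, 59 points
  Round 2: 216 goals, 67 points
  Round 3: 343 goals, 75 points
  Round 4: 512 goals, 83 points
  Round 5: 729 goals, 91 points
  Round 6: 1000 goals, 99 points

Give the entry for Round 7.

Goals: perfect cubes: 5³, 6³, 7³, …; 125, 216, 343, 512, 729, 1000 → 1331.
Points: +8 each step, so 59, 67, 75, 83, 91, 99 → 107.
Combining the parts gives 1331 goals, 107 points.

1331 goals, 107 points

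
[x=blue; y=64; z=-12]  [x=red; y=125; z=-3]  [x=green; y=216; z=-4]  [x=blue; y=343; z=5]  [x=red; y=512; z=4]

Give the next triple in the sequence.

X: repeats blue → red → green, so blue, red, green, blue, red → green.
Y goes 64, 125, 216, 343, 512 → 729 (perfect cubes: 4³, 5³, 6³, …).
Z goes -12, -3, -4, 5, 4 → 13 (alternating steps +9, −1, +9, −1, …).
Putting it together: [x=green; y=729; z=13].

[x=green; y=729; z=13]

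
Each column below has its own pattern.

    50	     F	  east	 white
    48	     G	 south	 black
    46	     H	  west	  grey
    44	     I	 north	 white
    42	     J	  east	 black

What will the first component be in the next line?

First component: −2 each step, so 50, 48, 46, 44, 42 → 40.
Letter — letters move forward 1 place in the alphabet: F, G, H, I, J → K.
Direction: east, south, west, north, east → south (repeats east → south → west → north).
Shade — repeats white → black → grey: white, black, grey, white, black → grey.

40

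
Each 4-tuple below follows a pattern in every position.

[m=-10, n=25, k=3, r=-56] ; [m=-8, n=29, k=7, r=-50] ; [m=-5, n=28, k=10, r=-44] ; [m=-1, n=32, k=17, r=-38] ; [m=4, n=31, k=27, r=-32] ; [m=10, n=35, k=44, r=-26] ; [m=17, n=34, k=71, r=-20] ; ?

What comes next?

M: differences are 2, 3, 4, … (increasing by 1 each time); -10, -8, -5, -1, 4, 10, 17 → 25.
N — alternating steps +4, −1, +4, −1, …: 25, 29, 28, 32, 31, 35, 34 → 38.
K: each term is the sum of the two before it; 3, 7, 10, 17, 27, 44, 71 → 115.
R goes -56, -50, -44, -38, -32, -26, -20 → -14 (+6 each step).
So the next 4-tuple is [m=25, n=38, k=115, r=-14].

[m=25, n=38, k=115, r=-14]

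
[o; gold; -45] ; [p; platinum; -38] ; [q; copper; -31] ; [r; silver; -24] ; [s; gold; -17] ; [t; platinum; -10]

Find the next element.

Letter: letters move forward 1 place in the alphabet; o, p, q, r, s, t → u.
Metal: repeats gold → platinum → copper → silver, so gold, platinum, copper, silver, gold, platinum → copper.
For the third slot, +7 each step: -45, -38, -31, -24, -17, -10 → -3.
Combining the parts gives [u; copper; -3].

[u; copper; -3]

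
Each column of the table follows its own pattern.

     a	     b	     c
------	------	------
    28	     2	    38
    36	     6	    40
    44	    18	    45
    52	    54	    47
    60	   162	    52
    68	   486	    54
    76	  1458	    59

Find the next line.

Column a: +8 each step; 28, 36, 44, 52, 60, 68, 76 → 84.
Column b goes 2, 6, 18, 54, 162, 486, 1458 → 4374 (×3 each step).
Column c — alternating steps +2, +5, +2, +5, …: 38, 40, 45, 47, 52, 54, 59 → 61.
Combining the parts gives 84  4374  61.

84  4374  61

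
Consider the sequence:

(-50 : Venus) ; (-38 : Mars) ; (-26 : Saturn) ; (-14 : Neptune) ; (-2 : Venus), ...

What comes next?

First slot: +12 each step; -50, -38, -26, -14, -2 → 10.
Planet: repeats Venus → Mars → Saturn → Neptune; Venus, Mars, Saturn, Neptune, Venus → Mars.
Combining the parts gives (10 : Mars).

(10 : Mars)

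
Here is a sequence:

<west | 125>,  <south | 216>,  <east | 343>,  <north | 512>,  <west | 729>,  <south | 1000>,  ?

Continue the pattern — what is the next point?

Direction: west, south, east, north, west, south → east (repeats west → south → east → north).
Second entry: 125, 216, 343, 512, 729, 1000 → 1331 (perfect cubes: 5³, 6³, 7³, …).
Putting it together: <east | 1331>.

<east | 1331>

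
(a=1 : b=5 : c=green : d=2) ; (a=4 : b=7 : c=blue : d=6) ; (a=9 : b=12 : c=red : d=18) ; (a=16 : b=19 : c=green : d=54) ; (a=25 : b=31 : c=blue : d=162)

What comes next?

(a=36 : b=50 : c=red : d=486)

A — perfect squares: 1², 2², 3², …: 1, 4, 9, 16, 25 → 36.
For the b, each term is the sum of the two before it: 5, 7, 12, 19, 31 → 50.
C goes green, blue, red, green, blue → red (repeats green → blue → red).
For the d, ×3 each step: 2, 6, 18, 54, 162 → 486.
Combining the parts gives (a=36 : b=50 : c=red : d=486).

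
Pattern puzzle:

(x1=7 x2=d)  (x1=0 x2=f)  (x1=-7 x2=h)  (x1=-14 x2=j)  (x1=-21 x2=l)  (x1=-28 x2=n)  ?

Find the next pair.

(x1=-35 x2=p)

X1: −7 each step, so 7, 0, -7, -14, -21, -28 → -35.
X2: letters move forward 2 places in the alphabet; d, f, h, j, l, n → p.
Putting it together: (x1=-35 x2=p).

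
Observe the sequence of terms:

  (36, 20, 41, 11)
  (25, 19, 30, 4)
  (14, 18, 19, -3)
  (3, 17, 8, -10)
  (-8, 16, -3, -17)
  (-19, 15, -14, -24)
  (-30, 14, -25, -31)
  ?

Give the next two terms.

First component: −11 each step; 36, 25, 14, 3, -8, -19, -30 → -41 → -52.
Second component: 20, 19, 18, 17, 16, 15, 14 → 13 → 12 (−1 each step).
Third component: −11 each step, so 41, 30, 19, 8, -3, -14, -25 → -36 → -47.
For the fourth component, −7 each step: 11, 4, -3, -10, -17, -24, -31 → -38 → -45.
Putting the parts together: (-41, 13, -36, -38) and then (-52, 12, -47, -45).

(-41, 13, -36, -38), (-52, 12, -47, -45)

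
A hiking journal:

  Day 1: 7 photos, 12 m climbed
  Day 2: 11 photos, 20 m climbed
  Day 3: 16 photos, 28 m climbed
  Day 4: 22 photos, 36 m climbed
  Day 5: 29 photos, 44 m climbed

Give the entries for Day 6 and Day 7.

37 photos, 52 m climbed; 46 photos, 60 m climbed

Photos goes 7, 11, 16, 22, 29 → 37 → 46 (differences are 4, 5, 6, … (increasing by 1 each time)).
M climbed: 12, 20, 28, 36, 44 → 52 → 60 (+8 each step).
Putting the parts together: 37 photos, 52 m climbed and then 46 photos, 60 m climbed.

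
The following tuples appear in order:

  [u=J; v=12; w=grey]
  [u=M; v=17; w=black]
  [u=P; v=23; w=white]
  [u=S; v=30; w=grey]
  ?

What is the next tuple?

[u=V; v=38; w=black]

U: J, M, P, S → V (letters move forward 3 places in the alphabet).
V goes 12, 17, 23, 30 → 38 (differences are 5, 6, 7, … (increasing by 1 each time)).
W: repeats grey → black → white; grey, black, white, grey → black.
Putting it together: [u=V; v=38; w=black].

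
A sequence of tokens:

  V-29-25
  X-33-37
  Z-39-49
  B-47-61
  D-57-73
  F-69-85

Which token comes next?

Letter — letters move forward 2 places in the alphabet, wrapping Z→A: V, X, Z, B, D, F → H.
Second component: differences are 4, 6, 8, … (increasing by 2 each time), so 29, 33, 39, 47, 57, 69 → 83.
Third component: +12 each step, so 25, 37, 49, 61, 73, 85 → 97.
Combining the parts gives H-83-97.

H-83-97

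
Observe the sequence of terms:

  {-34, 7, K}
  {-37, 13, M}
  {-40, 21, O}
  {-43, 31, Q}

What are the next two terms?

{-46, 43, S}, {-49, 57, U}

First value — −3 each step: -34, -37, -40, -43 → -46 → -49.
For the second value, differences are 6, 8, 10, … (increasing by 2 each time): 7, 13, 21, 31 → 43 → 57.
Letter: letters move forward 2 places in the alphabet, so K, M, O, Q → S → U.
So the next two terms are {-46, 43, S} and {-49, 57, U}.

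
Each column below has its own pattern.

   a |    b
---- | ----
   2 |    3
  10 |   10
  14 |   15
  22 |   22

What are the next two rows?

Column a: alternating steps +8, +4, +8, +4, …, so 2, 10, 14, 22 → 26 → 34.
Column b: 3, 10, 15, 22 → 27 → 34 (alternating steps +7, +5, +7, +5, …).
So the next two rows are 26  27 and 34  34.

26  27; 34  34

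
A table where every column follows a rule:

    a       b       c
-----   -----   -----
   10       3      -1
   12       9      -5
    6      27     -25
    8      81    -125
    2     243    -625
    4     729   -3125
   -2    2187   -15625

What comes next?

Column a — alternating steps +2, −6, +2, −6, …: 10, 12, 6, 8, 2, 4, -2 → 0.
Column b: 3, 9, 27, 81, 243, 729, 2187 → 6561 (×3 each step).
Column c — ×5 each step: -1, -5, -25, -125, -625, -3125, -15625 → -78125.
So the next row is 0  6561  -78125.

0  6561  -78125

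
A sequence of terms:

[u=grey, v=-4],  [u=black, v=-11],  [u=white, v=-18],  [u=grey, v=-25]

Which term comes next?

[u=black, v=-32]

U: repeats grey → black → white; grey, black, white, grey → black.
For the v, −7 each step: -4, -11, -18, -25 → -32.
Putting it together: [u=black, v=-32].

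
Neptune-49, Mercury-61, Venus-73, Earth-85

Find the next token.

Mars-97

Planet: runs through the planets Mercury→Neptune; Neptune, Mercury, Venus, Earth → Mars.
Second component: 49, 61, 73, 85 → 97 (+12 each step).
Putting it together: Mars-97.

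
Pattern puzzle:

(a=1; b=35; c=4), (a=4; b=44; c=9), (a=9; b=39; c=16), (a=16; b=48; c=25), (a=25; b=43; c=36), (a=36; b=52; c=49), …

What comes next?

A — perfect squares: 1², 2², 3², …: 1, 4, 9, 16, 25, 36 → 49.
B: alternating steps +9, −5, +9, −5, …; 35, 44, 39, 48, 43, 52 → 47.
C: perfect squares: 2², 3², 4², …; 4, 9, 16, 25, 36, 49 → 64.
Combining the parts gives (a=49; b=47; c=64).

(a=49; b=47; c=64)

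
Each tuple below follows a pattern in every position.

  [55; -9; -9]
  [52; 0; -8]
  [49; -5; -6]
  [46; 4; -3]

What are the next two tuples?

[43; -1; 1], [40; 8; 6]

First part: −3 each step; 55, 52, 49, 46 → 43 → 40.
Second part: alternating steps +9, −5, +9, −5, …, so -9, 0, -5, 4 → -1 → 8.
Third part goes -9, -8, -6, -3 → 1 → 6 (differences are 1, 2, 3, … (increasing by 1 each time)).
Putting the parts together: [43; -1; 1] and then [40; 8; 6].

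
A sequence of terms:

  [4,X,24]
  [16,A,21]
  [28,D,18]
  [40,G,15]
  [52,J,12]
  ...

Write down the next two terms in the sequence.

First value — +12 each step: 4, 16, 28, 40, 52 → 64 → 76.
Letter goes X, A, D, G, J → M → P (letters move forward 3 places in the alphabet, wrapping Z→A).
Third value: −3 each step, so 24, 21, 18, 15, 12 → 9 → 6.
So the next two terms are [64,M,9] and [76,P,6].

[64,M,9], [76,P,6]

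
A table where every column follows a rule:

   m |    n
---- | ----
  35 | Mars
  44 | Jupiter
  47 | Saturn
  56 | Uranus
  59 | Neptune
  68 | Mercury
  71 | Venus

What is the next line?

80  Earth

Column m: alternating steps +9, +3, +9, +3, …; 35, 44, 47, 56, 59, 68, 71 → 80.
Column n goes Mars, Jupiter, Saturn, Uranus, Neptune, Mercury, Venus → Earth (runs through the planets Mercury→Neptune).
Putting it together: 80  Earth.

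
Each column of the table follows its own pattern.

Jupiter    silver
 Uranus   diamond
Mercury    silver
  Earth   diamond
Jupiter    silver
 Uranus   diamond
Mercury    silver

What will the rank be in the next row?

diamond

Rank: alternates silver ↔ diamond, so silver, diamond, silver, diamond, silver, diamond, silver → diamond.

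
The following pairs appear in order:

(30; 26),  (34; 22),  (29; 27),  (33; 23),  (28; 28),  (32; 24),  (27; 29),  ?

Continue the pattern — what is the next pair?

First value: alternating steps +4, −5, +4, −5, …; 30, 34, 29, 33, 28, 32, 27 → 31.
Second value: 26, 22, 27, 23, 28, 24, 29 → 25 (together with the first value always sums to 56).
Putting it together: (31; 25).

(31; 25)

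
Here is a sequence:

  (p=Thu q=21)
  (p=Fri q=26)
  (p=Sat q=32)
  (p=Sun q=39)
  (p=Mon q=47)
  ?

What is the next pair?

(p=Tue q=56)

P — runs through the weekdays Mon→Sun: Thu, Fri, Sat, Sun, Mon → Tue.
Q — differences are 5, 6, 7, … (increasing by 1 each time): 21, 26, 32, 39, 47 → 56.
So the next pair is (p=Tue q=56).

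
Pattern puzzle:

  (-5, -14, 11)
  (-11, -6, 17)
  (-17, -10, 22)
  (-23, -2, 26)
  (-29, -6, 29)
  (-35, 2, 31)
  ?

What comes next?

First part: −6 each step, so -5, -11, -17, -23, -29, -35 → -41.
Second part: -14, -6, -10, -2, -6, 2 → -2 (alternating steps +8, −4, +8, −4, …).
Third part: differences are 6, 5, 4, … (decreasing by 1 each time); 11, 17, 22, 26, 29, 31 → 32.
So the next element is (-41, -2, 32).

(-41, -2, 32)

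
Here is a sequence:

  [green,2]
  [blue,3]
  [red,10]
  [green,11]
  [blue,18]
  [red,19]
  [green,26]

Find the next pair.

Colour goes green, blue, red, green, blue, red, green → blue (repeats green → blue → red).
Second entry: alternating steps +1, +7, +1, +7, …; 2, 3, 10, 11, 18, 19, 26 → 27.
Putting it together: [blue,27].

[blue,27]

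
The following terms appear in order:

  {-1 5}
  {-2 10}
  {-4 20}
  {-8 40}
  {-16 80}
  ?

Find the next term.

{-32 160}

First component: ×2 each step; -1, -2, -4, -8, -16 → -32.
Second component — ×2 each step: 5, 10, 20, 40, 80 → 160.
Combining the parts gives {-32 160}.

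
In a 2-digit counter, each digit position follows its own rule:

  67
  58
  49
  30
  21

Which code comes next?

First digit — −1 each step, mod 10: 6, 5, 4, 3, 2 → 1.
Second digit — +1 each step, mod 10: 7, 8, 9, 0, 1 → 2.
Combining the parts gives 12.

12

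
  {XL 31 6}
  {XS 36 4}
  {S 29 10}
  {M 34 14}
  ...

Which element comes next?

For the size, runs through clothing sizes XS→XL: XL, XS, S, M → L.
Second component: 31, 36, 29, 34 → 27 (alternating steps +5, −7, +5, −7, …).
Third component — each term is the sum of the two before it: 6, 4, 10, 14 → 24.
Putting it together: {L 27 24}.

{L 27 24}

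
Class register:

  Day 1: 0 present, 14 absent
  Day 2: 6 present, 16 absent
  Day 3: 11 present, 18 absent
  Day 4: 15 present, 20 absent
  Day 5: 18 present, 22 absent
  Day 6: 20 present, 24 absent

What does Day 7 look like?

Present: differences are 6, 5, 4, … (decreasing by 1 each time), so 0, 6, 11, 15, 18, 20 → 21.
Absent goes 14, 16, 18, 20, 22, 24 → 26 (+2 each step).
Putting it together: 21 present, 26 absent.

21 present, 26 absent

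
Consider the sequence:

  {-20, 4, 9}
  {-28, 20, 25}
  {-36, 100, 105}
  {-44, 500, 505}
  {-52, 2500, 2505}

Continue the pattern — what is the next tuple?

First entry: -20, -28, -36, -44, -52 → -60 (−8 each step).
Second entry goes 4, 20, 100, 500, 2500 → 12500 (×5 each step).
Third entry: 9, 25, 105, 505, 2505 → 12505 (always 5 more than the second entry).
Putting it together: {-60, 12500, 12505}.

{-60, 12500, 12505}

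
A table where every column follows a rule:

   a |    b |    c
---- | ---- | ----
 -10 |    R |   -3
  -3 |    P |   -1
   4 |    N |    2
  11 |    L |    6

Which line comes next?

18  J  11

Column a: -10, -3, 4, 11 → 18 (+7 each step).
Column b goes R, P, N, L → J (letters move back 2 places in the alphabet).
Column c goes -3, -1, 2, 6 → 11 (differences are 2, 3, 4, … (increasing by 1 each time)).
Putting it together: 18  J  11.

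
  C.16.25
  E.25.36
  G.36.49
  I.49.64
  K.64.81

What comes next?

M.81.100

Letter: letters move forward 2 places in the alphabet, so C, E, G, I, K → M.
Second component: perfect squares: 4², 5², 6², …, so 16, 25, 36, 49, 64 → 81.
Third component — perfect squares: 5², 6², 7², …: 25, 36, 49, 64, 81 → 100.
So the next label is M.81.100.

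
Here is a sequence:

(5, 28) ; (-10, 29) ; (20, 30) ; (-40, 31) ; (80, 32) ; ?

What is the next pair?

(-160, 33)

First part — ×(-2) each step: 5, -10, 20, -40, 80 → -160.
Second part: +1 each step, so 28, 29, 30, 31, 32 → 33.
So the next pair is (-160, 33).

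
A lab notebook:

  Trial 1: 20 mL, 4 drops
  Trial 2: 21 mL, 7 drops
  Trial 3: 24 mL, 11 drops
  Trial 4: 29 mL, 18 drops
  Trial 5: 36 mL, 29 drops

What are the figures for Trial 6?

ML — differences are 1, 3, 5, … (increasing by 2 each time): 20, 21, 24, 29, 36 → 45.
For the drops, each term is the sum of the two before it: 4, 7, 11, 18, 29 → 47.
Combining the parts gives 45 mL, 47 drops.

45 mL, 47 drops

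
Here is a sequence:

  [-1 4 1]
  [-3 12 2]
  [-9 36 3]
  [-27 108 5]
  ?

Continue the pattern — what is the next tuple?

[-81 324 8]

For the first component, ×3 each step: -1, -3, -9, -27 → -81.
Second component: 4, 12, 36, 108 → 324 (×3 each step).
Third component — each term is the sum of the two before it: 1, 2, 3, 5 → 8.
Putting it together: [-81 324 8].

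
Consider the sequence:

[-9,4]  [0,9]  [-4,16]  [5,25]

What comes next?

[1,36]

First component: -9, 0, -4, 5 → 1 (alternating steps +9, −4, +9, −4, …).
Second component: 4, 9, 16, 25 → 36 (perfect squares: 2², 3², 4², …).
Putting it together: [1,36].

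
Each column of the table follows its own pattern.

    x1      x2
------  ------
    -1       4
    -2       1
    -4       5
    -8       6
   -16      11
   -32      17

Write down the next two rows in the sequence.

Column x1 goes -1, -2, -4, -8, -16, -32 → -64 → -128 (×2 each step).
For the column x2, each term is the sum of the two before it: 4, 1, 5, 6, 11, 17 → 28 → 45.
Putting the parts together: -64  28 and then -128  45.

-64  28; -128  45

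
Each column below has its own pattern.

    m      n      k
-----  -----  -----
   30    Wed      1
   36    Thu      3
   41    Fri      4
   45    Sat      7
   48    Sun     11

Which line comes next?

50  Mon  18

Column m: differences are 6, 5, 4, … (decreasing by 1 each time), so 30, 36, 41, 45, 48 → 50.
Column n — runs through the weekdays Mon→Sun: Wed, Thu, Fri, Sat, Sun → Mon.
Column k: 1, 3, 4, 7, 11 → 18 (each term is the sum of the two before it).
Putting it together: 50  Mon  18.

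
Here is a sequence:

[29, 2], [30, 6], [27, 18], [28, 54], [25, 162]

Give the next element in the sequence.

[26, 486]

First entry: alternating steps +1, −3, +1, −3, …; 29, 30, 27, 28, 25 → 26.
For the second entry, ×3 each step: 2, 6, 18, 54, 162 → 486.
Combining the parts gives [26, 486].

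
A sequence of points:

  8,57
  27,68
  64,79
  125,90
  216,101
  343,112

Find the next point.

512,123

First slot: perfect cubes: 2³, 3³, 4³, …, so 8, 27, 64, 125, 216, 343 → 512.
Second slot: +11 each step; 57, 68, 79, 90, 101, 112 → 123.
Putting it together: 512,123.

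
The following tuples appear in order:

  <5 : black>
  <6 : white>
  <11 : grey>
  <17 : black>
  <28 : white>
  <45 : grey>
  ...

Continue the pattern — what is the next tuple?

First value: each term is the sum of the two before it; 5, 6, 11, 17, 28, 45 → 73.
Shade — repeats black → white → grey: black, white, grey, black, white, grey → black.
Combining the parts gives <73 : black>.

<73 : black>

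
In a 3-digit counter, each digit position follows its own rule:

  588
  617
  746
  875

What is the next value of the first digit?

First digit goes 5, 6, 7, 8 → 9 (+1 each step, mod 10).

9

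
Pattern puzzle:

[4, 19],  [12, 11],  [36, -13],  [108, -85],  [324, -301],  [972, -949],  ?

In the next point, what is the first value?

First value: ×3 each step; 4, 12, 36, 108, 324, 972 → 2916.

2916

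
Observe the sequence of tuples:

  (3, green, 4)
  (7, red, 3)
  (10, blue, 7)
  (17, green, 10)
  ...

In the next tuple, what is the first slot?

First slot — each term is the sum of the two before it: 3, 7, 10, 17 → 27.

27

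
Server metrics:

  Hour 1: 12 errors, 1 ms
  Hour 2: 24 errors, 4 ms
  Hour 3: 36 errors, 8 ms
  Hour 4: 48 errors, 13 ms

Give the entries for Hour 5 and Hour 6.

Errors: 12, 24, 36, 48 → 60 → 72 (+12 each step).
Ms: differences are 3, 4, 5, … (increasing by 1 each time); 1, 4, 8, 13 → 19 → 26.
So the next two lines are 60 errors, 19 ms and 72 errors, 26 ms.

60 errors, 19 ms; 72 errors, 26 ms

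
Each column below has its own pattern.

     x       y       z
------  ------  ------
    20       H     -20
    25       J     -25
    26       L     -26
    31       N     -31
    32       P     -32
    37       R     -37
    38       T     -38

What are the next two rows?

Column x: alternating steps +5, +1, +5, +1, …; 20, 25, 26, 31, 32, 37, 38 → 43 → 44.
Column y — letters move forward 2 places in the alphabet: H, J, L, N, P, R, T → V → X.
Column z: -20, -25, -26, -31, -32, -37, -38 → -43 → -44 (always the negative of the column x).
Putting the parts together: 43  V  -43 and then 44  X  -44.

43  V  -43; 44  X  -44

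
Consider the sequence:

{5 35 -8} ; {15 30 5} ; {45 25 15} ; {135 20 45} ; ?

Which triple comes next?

{405 15 135}

First value — ×3 each step: 5, 15, 45, 135 → 405.
Second value goes 35, 30, 25, 20 → 15 (−5 each step).
Third value: always the previous value of the first value, so -8, 5, 15, 45 → 135.
Combining the parts gives {405 15 135}.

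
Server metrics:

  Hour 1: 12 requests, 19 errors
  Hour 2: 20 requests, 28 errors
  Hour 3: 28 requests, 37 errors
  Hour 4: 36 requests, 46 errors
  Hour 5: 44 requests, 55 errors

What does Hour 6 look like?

52 requests, 64 errors

For the requests, +8 each step: 12, 20, 28, 36, 44 → 52.
For the errors, +9 each step: 19, 28, 37, 46, 55 → 64.
So the next line is 52 requests, 64 errors.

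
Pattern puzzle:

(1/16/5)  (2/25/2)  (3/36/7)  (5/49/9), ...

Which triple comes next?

(8/64/16)

First value — each term is the sum of the two before it: 1, 2, 3, 5 → 8.
Second value: perfect squares: 4², 5², 6², …; 16, 25, 36, 49 → 64.
Third value: each term is the sum of the two before it; 5, 2, 7, 9 → 16.
Combining the parts gives (8/64/16).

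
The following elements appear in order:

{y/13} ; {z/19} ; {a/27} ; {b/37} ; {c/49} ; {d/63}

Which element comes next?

{e/79}

Letter — letters move forward 1 place in the alphabet, wrapping Z→A: y, z, a, b, c, d → e.
Second coordinate: 13, 19, 27, 37, 49, 63 → 79 (differences are 6, 8, 10, … (increasing by 2 each time)).
Combining the parts gives {e/79}.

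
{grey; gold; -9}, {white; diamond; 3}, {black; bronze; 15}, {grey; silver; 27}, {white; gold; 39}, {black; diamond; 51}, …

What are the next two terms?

{grey; bronze; 63}, {white; silver; 75}

Shade — repeats grey → white → black: grey, white, black, grey, white, black → grey → white.
Rank goes gold, diamond, bronze, silver, gold, diamond → bronze → silver (repeats gold → diamond → bronze → silver).
Third entry: +12 each step, so -9, 3, 15, 27, 39, 51 → 63 → 75.
So the next two terms are {grey; bronze; 63} and {white; silver; 75}.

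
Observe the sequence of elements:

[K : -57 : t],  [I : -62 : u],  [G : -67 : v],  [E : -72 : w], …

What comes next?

[C : -77 : x]

First letter — letters move back 2 places in the alphabet: K, I, G, E → C.
Second slot goes -57, -62, -67, -72 → -77 (−5 each step).
Second letter goes t, u, v, w → x (letters move forward 1 place in the alphabet).
Putting it together: [C : -77 : x].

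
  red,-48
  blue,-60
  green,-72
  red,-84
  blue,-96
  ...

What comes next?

Colour: red, blue, green, red, blue → green (repeats red → blue → green).
Second coordinate: -48, -60, -72, -84, -96 → -108 (−12 each step).
So the next pair is green,-108.

green,-108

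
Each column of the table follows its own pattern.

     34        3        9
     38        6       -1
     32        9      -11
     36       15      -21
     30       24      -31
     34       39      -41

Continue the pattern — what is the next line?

28  63  -51

First component: alternating steps +4, −6, +4, −6, …; 34, 38, 32, 36, 30, 34 → 28.
Second component goes 3, 6, 9, 15, 24, 39 → 63 (each term is the sum of the two before it).
Third component: −10 each step; 9, -1, -11, -21, -31, -41 → -51.
So the next line is 28  63  -51.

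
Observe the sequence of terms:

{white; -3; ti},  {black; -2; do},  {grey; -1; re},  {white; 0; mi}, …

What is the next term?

For the shade, repeats white → black → grey: white, black, grey, white → black.
For the second component, +1 each step: -3, -2, -1, 0 → 1.
Note: runs through the solfège scale do→ti; ti, do, re, mi → fa.
Putting it together: {black; 1; fa}.

{black; 1; fa}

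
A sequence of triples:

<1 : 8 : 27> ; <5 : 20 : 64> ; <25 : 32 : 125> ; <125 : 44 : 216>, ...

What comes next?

For the first entry, ×5 each step: 1, 5, 25, 125 → 625.
Second entry goes 8, 20, 32, 44 → 56 (+12 each step).
Third entry: 27, 64, 125, 216 → 343 (perfect cubes: 3³, 4³, 5³, …).
So the next triple is <625 : 56 : 343>.

<625 : 56 : 343>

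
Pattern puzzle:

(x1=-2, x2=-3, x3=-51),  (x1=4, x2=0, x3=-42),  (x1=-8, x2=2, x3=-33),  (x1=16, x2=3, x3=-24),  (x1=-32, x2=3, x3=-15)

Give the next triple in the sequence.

For the x1, ×(-2) each step: -2, 4, -8, 16, -32 → 64.
X2 goes -3, 0, 2, 3, 3 → 2 (differences are 3, 2, 1, … (decreasing by 1 each time)).
X3: +9 each step; -51, -42, -33, -24, -15 → -6.
Putting it together: (x1=64, x2=2, x3=-6).

(x1=64, x2=2, x3=-6)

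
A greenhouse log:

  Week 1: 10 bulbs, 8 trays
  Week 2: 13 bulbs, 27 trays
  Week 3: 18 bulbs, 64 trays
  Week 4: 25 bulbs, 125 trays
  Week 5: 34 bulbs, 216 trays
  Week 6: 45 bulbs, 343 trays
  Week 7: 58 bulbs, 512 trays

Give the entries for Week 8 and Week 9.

Bulbs: 10, 13, 18, 25, 34, 45, 58 → 73 → 90 (differences are 3, 5, 7, … (increasing by 2 each time)).
For the trays, perfect cubes: 2³, 3³, 4³, …: 8, 27, 64, 125, 216, 343, 512 → 729 → 1000.
Putting the parts together: 73 bulbs, 729 trays and then 90 bulbs, 1000 trays.

73 bulbs, 729 trays; 90 bulbs, 1000 trays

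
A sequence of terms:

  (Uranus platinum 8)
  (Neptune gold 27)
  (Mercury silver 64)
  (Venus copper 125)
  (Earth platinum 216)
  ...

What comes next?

(Mars gold 343)

Planet: runs through the planets Mercury→Neptune, so Uranus, Neptune, Mercury, Venus, Earth → Mars.
Metal: platinum, gold, silver, copper, platinum → gold (repeats platinum → gold → silver → copper).
For the third component, perfect cubes: 2³, 3³, 4³, …: 8, 27, 64, 125, 216 → 343.
Combining the parts gives (Mars gold 343).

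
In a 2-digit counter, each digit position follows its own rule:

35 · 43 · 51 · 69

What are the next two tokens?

77 then 85

For the first digit, +1 each step, mod 10: 3, 4, 5, 6 → 7 → 8.
Second digit goes 5, 3, 1, 9 → 7 → 5 (−2 each step, mod 10).
Putting the parts together: 77 and then 85.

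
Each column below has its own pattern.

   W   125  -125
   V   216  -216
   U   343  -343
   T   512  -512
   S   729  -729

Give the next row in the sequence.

For the letter, letters move back 1 place in the alphabet: W, V, U, T, S → R.
Second component: 125, 216, 343, 512, 729 → 1000 (perfect cubes: 5³, 6³, 7³, …).
Third component goes -125, -216, -343, -512, -729 → -1000 (always the negative of the second component).
Combining the parts gives R  1000  -1000.

R  1000  -1000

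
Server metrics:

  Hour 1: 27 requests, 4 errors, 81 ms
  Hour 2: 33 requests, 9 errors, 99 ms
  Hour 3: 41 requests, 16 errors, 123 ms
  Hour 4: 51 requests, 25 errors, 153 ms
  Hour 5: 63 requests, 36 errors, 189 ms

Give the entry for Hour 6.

77 requests, 49 errors, 231 ms

Requests: differences are 6, 8, 10, … (increasing by 2 each time), so 27, 33, 41, 51, 63 → 77.
Errors goes 4, 9, 16, 25, 36 → 49 (perfect squares: 2², 3², 4², …).
Ms: always 3 × the requests, so 81, 99, 123, 153, 189 → 231.
So the next line is 77 requests, 49 errors, 231 ms.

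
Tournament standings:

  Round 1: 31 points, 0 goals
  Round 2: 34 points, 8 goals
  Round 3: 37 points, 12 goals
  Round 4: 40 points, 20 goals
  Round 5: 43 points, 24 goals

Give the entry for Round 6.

Points: 31, 34, 37, 40, 43 → 46 (+3 each step).
Goals: alternating steps +8, +4, +8, +4, …, so 0, 8, 12, 20, 24 → 32.
Putting it together: 46 points, 32 goals.

46 points, 32 goals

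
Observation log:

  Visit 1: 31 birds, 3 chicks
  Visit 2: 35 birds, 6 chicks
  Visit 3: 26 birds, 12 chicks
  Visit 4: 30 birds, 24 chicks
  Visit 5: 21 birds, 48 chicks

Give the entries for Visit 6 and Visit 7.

25 birds, 96 chicks; 16 birds, 192 chicks

Birds: alternating steps +4, −9, +4, −9, …; 31, 35, 26, 30, 21 → 25 → 16.
Chicks — ×2 each step: 3, 6, 12, 24, 48 → 96 → 192.
Putting the parts together: 25 birds, 96 chicks and then 16 birds, 192 chicks.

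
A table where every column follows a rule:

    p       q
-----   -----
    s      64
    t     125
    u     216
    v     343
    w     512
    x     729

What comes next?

y  1000

For the column p, letters move forward 1 place in the alphabet: s, t, u, v, w, x → y.
Column q goes 64, 125, 216, 343, 512, 729 → 1000 (perfect cubes: 4³, 5³, 6³, …).
So the next line is y  1000.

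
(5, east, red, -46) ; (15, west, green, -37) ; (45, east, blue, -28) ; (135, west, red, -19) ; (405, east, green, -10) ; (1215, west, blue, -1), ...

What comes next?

First coordinate: ×3 each step, so 5, 15, 45, 135, 405, 1215 → 3645.
For the direction, alternates east ↔ west: east, west, east, west, east, west → east.
Colour: repeats red → green → blue, so red, green, blue, red, green, blue → red.
For the fourth coordinate, +9 each step: -46, -37, -28, -19, -10, -1 → 8.
So the next 4-tuple is (3645, east, red, 8).

(3645, east, red, 8)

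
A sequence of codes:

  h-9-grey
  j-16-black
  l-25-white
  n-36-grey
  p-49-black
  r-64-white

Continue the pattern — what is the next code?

t-81-grey

Letter: h, j, l, n, p, r → t (letters move forward 2 places in the alphabet).
Second component goes 9, 16, 25, 36, 49, 64 → 81 (perfect squares: 3², 4², 5², …).
Shade: repeats grey → black → white; grey, black, white, grey, black, white → grey.
So the next code is t-81-grey.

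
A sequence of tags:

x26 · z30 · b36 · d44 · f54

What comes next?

For the letter, letters move forward 2 places in the alphabet, wrapping Z→A: x, z, b, d, f → h.
Second component: differences are 4, 6, 8, … (increasing by 2 each time), so 26, 30, 36, 44, 54 → 66.
Putting it together: h66.

h66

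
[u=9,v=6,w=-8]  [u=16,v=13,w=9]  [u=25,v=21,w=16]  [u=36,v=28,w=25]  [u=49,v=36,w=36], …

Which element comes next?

[u=64,v=43,w=49]

U: perfect squares: 3², 4², 5², …; 9, 16, 25, 36, 49 → 64.
V goes 6, 13, 21, 28, 36 → 43 (alternating steps +7, +8, +7, +8, …).
W: always the previous value of the u; -8, 9, 16, 25, 36 → 49.
So the next element is [u=64,v=43,w=49].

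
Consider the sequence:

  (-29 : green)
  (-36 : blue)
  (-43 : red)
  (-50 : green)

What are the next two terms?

First value goes -29, -36, -43, -50 → -57 → -64 (−7 each step).
For the colour, repeats green → blue → red: green, blue, red, green → blue → red.
So the next two terms are (-57 : blue) and (-64 : red).

(-57 : blue), (-64 : red)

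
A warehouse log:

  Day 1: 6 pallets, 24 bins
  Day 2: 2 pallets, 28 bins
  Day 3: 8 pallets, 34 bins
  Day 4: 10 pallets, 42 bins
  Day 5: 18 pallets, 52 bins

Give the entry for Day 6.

28 pallets, 64 bins

Pallets: each term is the sum of the two before it, so 6, 2, 8, 10, 18 → 28.
Bins goes 24, 28, 34, 42, 52 → 64 (differences are 4, 6, 8, … (increasing by 2 each time)).
So the next record is 28 pallets, 64 bins.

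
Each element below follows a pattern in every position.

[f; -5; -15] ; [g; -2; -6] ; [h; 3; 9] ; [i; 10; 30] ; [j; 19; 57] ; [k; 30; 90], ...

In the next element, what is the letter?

Letter — letters move forward 1 place in the alphabet: f, g, h, i, j, k → l.

l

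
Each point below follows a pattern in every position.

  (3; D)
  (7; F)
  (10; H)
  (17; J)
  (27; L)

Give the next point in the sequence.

(44; N)

First coordinate — each term is the sum of the two before it: 3, 7, 10, 17, 27 → 44.
Letter: D, F, H, J, L → N (letters move forward 2 places in the alphabet).
Putting it together: (44; N).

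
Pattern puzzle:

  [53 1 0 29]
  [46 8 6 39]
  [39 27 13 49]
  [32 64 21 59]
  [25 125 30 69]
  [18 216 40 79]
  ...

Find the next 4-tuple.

First slot goes 53, 46, 39, 32, 25, 18 → 11 (−7 each step).
Second slot goes 1, 8, 27, 64, 125, 216 → 343 (perfect cubes: 1³, 2³, 3³, …).
Third slot: differences are 6, 7, 8, … (increasing by 1 each time); 0, 6, 13, 21, 30, 40 → 51.
For the fourth slot, +10 each step: 29, 39, 49, 59, 69, 79 → 89.
So the next 4-tuple is [11 343 51 89].

[11 343 51 89]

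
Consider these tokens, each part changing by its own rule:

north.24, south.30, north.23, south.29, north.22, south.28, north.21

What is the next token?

Direction — alternates north ↔ south: north, south, north, south, north, south, north → south.
Second component goes 24, 30, 23, 29, 22, 28, 21 → 27 (alternating steps +6, −7, +6, −7, …).
So the next token is south.27.

south.27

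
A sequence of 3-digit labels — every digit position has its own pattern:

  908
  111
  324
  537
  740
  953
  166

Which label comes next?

379

For the first digit, +2 each step, mod 10: 9, 1, 3, 5, 7, 9, 1 → 3.
For the second digit, +1 each step, mod 10: 0, 1, 2, 3, 4, 5, 6 → 7.
Third digit — +3 each step, mod 10: 8, 1, 4, 7, 0, 3, 6 → 9.
So the next label is 379.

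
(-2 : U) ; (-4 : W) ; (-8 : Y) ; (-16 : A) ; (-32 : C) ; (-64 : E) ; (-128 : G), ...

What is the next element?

(-256 : I)

First value: ×2 each step; -2, -4, -8, -16, -32, -64, -128 → -256.
Letter goes U, W, Y, A, C, E, G → I (letters move forward 2 places in the alphabet, wrapping Z→A).
Putting it together: (-256 : I).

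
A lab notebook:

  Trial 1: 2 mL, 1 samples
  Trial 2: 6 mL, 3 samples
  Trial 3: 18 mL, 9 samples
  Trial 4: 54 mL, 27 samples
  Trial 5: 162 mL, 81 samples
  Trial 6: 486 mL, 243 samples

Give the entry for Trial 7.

ML: 2, 6, 18, 54, 162, 486 → 1458 (×3 each step).
For the samples, ×3 each step: 1, 3, 9, 27, 81, 243 → 729.
Combining the parts gives 1458 mL, 729 samples.

1458 mL, 729 samples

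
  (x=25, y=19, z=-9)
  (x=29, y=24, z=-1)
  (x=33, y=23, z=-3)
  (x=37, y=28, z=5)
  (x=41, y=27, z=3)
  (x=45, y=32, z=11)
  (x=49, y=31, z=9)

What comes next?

(x=53, y=36, z=17)

X: +4 each step; 25, 29, 33, 37, 41, 45, 49 → 53.
Y — alternating steps +5, −1, +5, −1, …: 19, 24, 23, 28, 27, 32, 31 → 36.
Z: alternating steps +8, −2, +8, −2, …; -9, -1, -3, 5, 3, 11, 9 → 17.
So the next tuple is (x=53, y=36, z=17).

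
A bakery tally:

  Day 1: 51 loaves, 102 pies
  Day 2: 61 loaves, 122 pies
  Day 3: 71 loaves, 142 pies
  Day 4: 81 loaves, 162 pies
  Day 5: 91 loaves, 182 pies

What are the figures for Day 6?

Loaves — +10 each step: 51, 61, 71, 81, 91 → 101.
Pies — always 2 × the loaves: 102, 122, 142, 162, 182 → 202.
So the next record is 101 loaves, 202 pies.

101 loaves, 202 pies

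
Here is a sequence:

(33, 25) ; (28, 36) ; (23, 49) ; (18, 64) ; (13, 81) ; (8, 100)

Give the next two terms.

(3, 121), (-2, 144)

First value: 33, 28, 23, 18, 13, 8 → 3 → -2 (−5 each step).
Second value goes 25, 36, 49, 64, 81, 100 → 121 → 144 (perfect squares: 5², 6², 7², …).
Putting the parts together: (3, 121) and then (-2, 144).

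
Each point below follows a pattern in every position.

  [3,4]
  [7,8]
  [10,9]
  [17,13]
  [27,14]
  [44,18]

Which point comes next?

First entry: 3, 7, 10, 17, 27, 44 → 71 (each term is the sum of the two before it).
For the second entry, alternating steps +4, +1, +4, +1, …: 4, 8, 9, 13, 14, 18 → 19.
So the next point is [71,19].

[71,19]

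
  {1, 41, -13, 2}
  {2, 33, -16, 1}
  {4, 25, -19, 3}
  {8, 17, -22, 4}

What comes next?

First coordinate: 1, 2, 4, 8 → 16 (×2 each step).
Second coordinate — −8 each step: 41, 33, 25, 17 → 9.
Third coordinate — −3 each step: -13, -16, -19, -22 → -25.
Fourth coordinate: each term is the sum of the two before it, so 2, 1, 3, 4 → 7.
Putting it together: {16, 9, -25, 7}.

{16, 9, -25, 7}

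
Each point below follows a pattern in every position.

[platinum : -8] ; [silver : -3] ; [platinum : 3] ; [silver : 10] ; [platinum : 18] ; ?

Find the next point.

Metal — alternates platinum ↔ silver: platinum, silver, platinum, silver, platinum → silver.
Second value: differences are 5, 6, 7, … (increasing by 1 each time), so -8, -3, 3, 10, 18 → 27.
So the next point is [silver : 27].

[silver : 27]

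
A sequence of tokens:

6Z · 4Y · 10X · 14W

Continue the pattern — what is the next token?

24V

First component: each term is the sum of the two before it; 6, 4, 10, 14 → 24.
Letter: letters move back 1 place in the alphabet, so Z, Y, X, W → V.
So the next token is 24V.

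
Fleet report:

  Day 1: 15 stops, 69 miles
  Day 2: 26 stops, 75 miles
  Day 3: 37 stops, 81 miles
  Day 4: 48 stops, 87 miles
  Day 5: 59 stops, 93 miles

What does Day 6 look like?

70 stops, 99 miles

Stops: 15, 26, 37, 48, 59 → 70 (+11 each step).
For the miles, +6 each step: 69, 75, 81, 87, 93 → 99.
Combining the parts gives 70 stops, 99 miles.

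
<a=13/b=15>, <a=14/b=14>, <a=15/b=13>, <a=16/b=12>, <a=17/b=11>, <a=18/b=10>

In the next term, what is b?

9

A: +1 each step, so 13, 14, 15, 16, 17, 18 → 19.
B: together with the a always sums to 28, so 15, 14, 13, 12, 11, 10 → 9.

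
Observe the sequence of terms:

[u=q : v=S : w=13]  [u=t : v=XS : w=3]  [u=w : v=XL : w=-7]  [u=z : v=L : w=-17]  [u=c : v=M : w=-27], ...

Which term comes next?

[u=f : v=S : w=-37]

U — letters move forward 3 places in the alphabet, wrapping Z→A: q, t, w, z, c → f.
V — runs backward through clothing sizes XS→XL: S, XS, XL, L, M → S.
For the w, −10 each step: 13, 3, -7, -17, -27 → -37.
Combining the parts gives [u=f : v=S : w=-37].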